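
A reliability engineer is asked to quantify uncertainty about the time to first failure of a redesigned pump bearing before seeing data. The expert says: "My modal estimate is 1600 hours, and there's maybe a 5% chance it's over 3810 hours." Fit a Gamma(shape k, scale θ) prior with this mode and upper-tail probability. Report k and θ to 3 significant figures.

Gamma(k,θ) with k>1 has mode (k−1)θ, so θ = 1600/(k−1).
Need P(X < 3810) = 0.95 with θ tied to k this way. Start at k = 2, θ = 1600: P(X<3810) ≈ 0.687.
Too low — raise k to concentrate. Iterating converges to k ≈ 4.63.
Then θ = 1600/(4.63−1) ≈ 441.

k ≈ 4.63, θ ≈ 441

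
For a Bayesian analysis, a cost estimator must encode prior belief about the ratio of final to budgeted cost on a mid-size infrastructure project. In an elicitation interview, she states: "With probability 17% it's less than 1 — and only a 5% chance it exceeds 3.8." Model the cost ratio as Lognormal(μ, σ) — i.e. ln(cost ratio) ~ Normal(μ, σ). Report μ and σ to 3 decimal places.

μ ≈ 0.490, σ ≈ 0.514

If T ~ Lognormal(μ,σ) then ln T ~ Normal(μ,σ), so the p-quantile of ln T is μ + z_p·σ.
ln(1) = 0 and ln(3.8) = 1.335; z_{0.17} = -0.9542, z_{0.95} = 1.645.
σ = (1.335 − 0)/(1.645 − (-0.9542)) = 0.514.
μ = 0 − (-0.9542)·0.514 = 0.490.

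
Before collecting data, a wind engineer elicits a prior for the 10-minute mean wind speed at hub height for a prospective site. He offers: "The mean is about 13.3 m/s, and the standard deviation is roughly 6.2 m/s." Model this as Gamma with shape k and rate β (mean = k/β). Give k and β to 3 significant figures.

k ≈ 4.6, β ≈ 0.346

For Gamma(k, rate β): mean = k/β, variance = k/β², so CV = 1/√k.
CV = SD/mean = 6.2/13.3 = 0.4662, hence k = 1/CV² = 4.6.
Then β = k/mean = 4.6/13.3 = 0.346.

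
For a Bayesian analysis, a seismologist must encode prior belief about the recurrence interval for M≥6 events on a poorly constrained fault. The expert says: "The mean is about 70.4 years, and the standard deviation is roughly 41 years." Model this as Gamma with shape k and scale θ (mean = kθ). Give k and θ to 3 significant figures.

For Gamma(k, scale θ): mean = kθ, variance = kθ², so CV = 1/√k.
CV = SD/mean = 41/70.4 = 0.5824, hence k = 1/CV² = 2.95.
Then θ = mean/k = 70.4/2.95 = 23.9.

k ≈ 2.95, θ ≈ 23.9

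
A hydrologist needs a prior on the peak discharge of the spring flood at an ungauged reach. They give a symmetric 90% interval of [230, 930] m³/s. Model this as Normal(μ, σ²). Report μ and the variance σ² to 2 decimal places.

μ = 580.00, σ² = 45277.41

A symmetric 90% interval runs μ ± z·σ with z = 1.645.
Half-width = 350, so σ = 350/1.645 = 212.785 and σ² = 45277.41.
μ is the interval midpoint, 580.00.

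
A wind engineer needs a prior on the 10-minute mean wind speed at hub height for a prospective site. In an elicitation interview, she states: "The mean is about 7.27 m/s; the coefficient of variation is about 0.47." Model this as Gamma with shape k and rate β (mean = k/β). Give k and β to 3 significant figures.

k ≈ 4.53, β ≈ 0.623

For Gamma(k, rate β): mean = k/β, variance = k/β², so CV = 1/√k.
CV = 0.47, hence k = 1/CV² = 4.53.
Then β = k/mean = 4.53/7.27 = 0.623.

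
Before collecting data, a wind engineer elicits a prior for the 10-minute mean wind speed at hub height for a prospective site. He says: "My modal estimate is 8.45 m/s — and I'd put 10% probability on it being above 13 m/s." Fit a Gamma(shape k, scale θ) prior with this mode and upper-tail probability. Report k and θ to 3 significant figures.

Gamma(k,θ) with k>1 has mode (k−1)θ, so θ = 8.45/(k−1).
Need P(X < 13) = 0.9 with θ tied to k this way. Start at k = 2, θ = 8.45: P(X<13) ≈ 0.455.
Too low — raise k to concentrate. Iterating converges to k ≈ 11.1.
Then θ = 8.45/(11.1−1) ≈ 0.84.

k ≈ 11.1, θ ≈ 0.84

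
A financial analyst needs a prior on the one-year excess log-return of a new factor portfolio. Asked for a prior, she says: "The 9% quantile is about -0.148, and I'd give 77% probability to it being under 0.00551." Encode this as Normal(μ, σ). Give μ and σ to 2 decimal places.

μ = -0.05, σ = 0.07

For Normal(μ,σ), the p-quantile is μ + z_p·σ. Here z_{0.09} = -1.341, z_{0.77} = 0.7388.
So -0.148 = μ − 1.341σ and 0.00551 = μ + 0.7388σ.
Subtracting: σ = (0.00551 − -0.148)/(0.7388 − (-1.341)) = 0.07.
Then μ = -0.148 − (-1.341)·0.07 = -0.05.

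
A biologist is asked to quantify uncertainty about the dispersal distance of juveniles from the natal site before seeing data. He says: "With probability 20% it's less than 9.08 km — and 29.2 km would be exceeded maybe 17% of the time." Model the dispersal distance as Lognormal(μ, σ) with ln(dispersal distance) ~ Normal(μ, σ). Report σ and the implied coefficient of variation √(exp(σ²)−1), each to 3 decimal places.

σ ≈ 0.650, CV ≈ 0.726

If T ~ Lognormal(μ,σ) then ln T ~ Normal(μ,σ), so the p-quantile of ln T is μ + z_p·σ.
ln(9.08) = 2.206 and ln(29.2) = 3.374; z_{0.2} = -0.8416, z_{0.83} = 0.9542.
σ = (3.374 − 2.206)/(0.9542 − (-0.8416)) = 0.650.
μ = 2.206 − (-0.8416)·0.650 = 2.754.
CV = √(exp(σ²)−1) = √(exp(0.4231)−1) = 0.726.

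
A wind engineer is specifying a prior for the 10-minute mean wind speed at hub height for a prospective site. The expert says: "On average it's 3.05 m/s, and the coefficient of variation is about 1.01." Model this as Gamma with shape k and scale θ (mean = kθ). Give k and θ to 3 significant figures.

k ≈ 0.98, θ ≈ 3.11

For Gamma(k, scale θ): mean = kθ, variance = kθ², so CV = 1/√k.
CV = 1.01, hence k = 1/CV² = 0.98.
Then θ = mean/k = 3.05/0.98 = 3.11.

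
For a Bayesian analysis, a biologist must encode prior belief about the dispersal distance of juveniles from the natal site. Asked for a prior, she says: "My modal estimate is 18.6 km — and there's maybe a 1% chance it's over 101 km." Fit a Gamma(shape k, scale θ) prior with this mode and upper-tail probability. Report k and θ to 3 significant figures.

Gamma(k,θ) with k>1 has mode (k−1)θ, so θ = 18.6/(k−1).
Need P(X < 101) = 0.99 with θ tied to k this way. Start at k = 2, θ = 18.6: P(X<101) ≈ 0.972.
Too low — raise k to concentrate. Iterating converges to k ≈ 2.34.
Then θ = 18.6/(2.34−1) ≈ 13.9.

k ≈ 2.34, θ ≈ 13.9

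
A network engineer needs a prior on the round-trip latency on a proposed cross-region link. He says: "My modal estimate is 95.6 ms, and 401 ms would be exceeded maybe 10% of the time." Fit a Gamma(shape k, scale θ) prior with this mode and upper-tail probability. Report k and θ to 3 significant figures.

Gamma(k,θ) with k>1 has mode (k−1)θ, so θ = 95.6/(k−1).
Need P(X < 401) = 0.9 with θ tied to k this way. Start at k = 2, θ = 95.6: P(X<401) ≈ 0.922.
Too high — lower k to spread out. Iterating converges to k ≈ 1.89.
Then θ = 95.6/(1.89−1) ≈ 108.

k ≈ 1.89, θ ≈ 108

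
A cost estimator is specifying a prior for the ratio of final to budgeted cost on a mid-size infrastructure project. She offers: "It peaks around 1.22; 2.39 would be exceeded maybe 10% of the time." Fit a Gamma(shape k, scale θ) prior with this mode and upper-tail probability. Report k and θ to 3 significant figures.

k ≈ 5.24, θ ≈ 0.288

Gamma(k,θ) with k>1 has mode (k−1)θ, so θ = 1.22/(k−1).
Need P(X < 2.39) = 0.9 with θ tied to k this way. Start at k = 2, θ = 1.22: P(X<2.39) ≈ 0.583.
Too low — raise k to concentrate. Iterating converges to k ≈ 5.24.
Then θ = 1.22/(5.24−1) ≈ 0.288.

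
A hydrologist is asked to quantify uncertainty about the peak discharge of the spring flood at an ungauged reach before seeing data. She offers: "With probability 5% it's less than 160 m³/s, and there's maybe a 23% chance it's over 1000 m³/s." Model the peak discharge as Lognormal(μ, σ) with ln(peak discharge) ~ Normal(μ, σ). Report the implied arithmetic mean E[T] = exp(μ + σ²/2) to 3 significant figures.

E[T] ≈ 761 m³/s

If T ~ Lognormal(μ,σ) then ln T ~ Normal(μ,σ), so the p-quantile of ln T is μ + z_p·σ.
ln(160) = 5.075 and ln(1000) = 6.908; z_{0.05} = -1.645, z_{0.77} = 0.7388.
σ = (6.908 − 5.075)/(0.7388 − (-1.645)) = 0.769.
μ = 5.075 − (-1.645)·0.769 = 6.340.
E[T] = exp(μ + σ²/2) = exp(6.340 + 0.2955) = 761 m³/s.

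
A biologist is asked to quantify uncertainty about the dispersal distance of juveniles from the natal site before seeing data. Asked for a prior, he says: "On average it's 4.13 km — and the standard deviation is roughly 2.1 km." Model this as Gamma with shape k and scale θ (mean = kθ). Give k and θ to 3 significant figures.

For Gamma(k, scale θ): mean = kθ, variance = kθ², so CV = 1/√k.
CV = SD/mean = 2.1/4.13 = 0.5085, hence k = 1/CV² = 3.87.
Then θ = mean/k = 4.13/3.87 = 1.07.

k ≈ 3.87, θ ≈ 1.07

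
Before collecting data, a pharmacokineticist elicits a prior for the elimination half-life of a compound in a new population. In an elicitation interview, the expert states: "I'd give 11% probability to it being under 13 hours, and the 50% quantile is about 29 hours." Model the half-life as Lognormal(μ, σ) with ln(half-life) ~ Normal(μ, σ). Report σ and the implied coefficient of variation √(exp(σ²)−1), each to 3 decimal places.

If T ~ Lognormal(μ,σ) then ln T ~ Normal(μ,σ), so the p-quantile of ln T is μ + z_p·σ.
ln(13) = 2.565 and ln(29) = 3.367; z_{0.11} = -1.227, z_{0.5} = 0.
σ = (3.367 − 2.565)/(0 − (-1.227)) = 0.654.
μ = 2.565 − (-1.227)·0.654 = 3.367.
CV = √(exp(σ²)−1) = √(exp(0.4279)−1) = 0.731.

σ ≈ 0.654, CV ≈ 0.731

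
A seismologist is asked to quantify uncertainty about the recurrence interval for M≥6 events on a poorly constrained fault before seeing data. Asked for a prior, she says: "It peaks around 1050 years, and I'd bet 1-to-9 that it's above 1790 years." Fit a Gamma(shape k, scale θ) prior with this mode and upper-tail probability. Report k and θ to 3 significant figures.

k ≈ 7.66, θ ≈ 158

Gamma(k,θ) with k>1 has mode (k−1)θ, so θ = 1050/(k−1).
Need P(X < 1790) = 0.9 with θ tied to k this way. Start at k = 2, θ = 1050: P(X<1790) ≈ 0.508.
Too low — raise k to concentrate. Iterating converges to k ≈ 7.66.
Then θ = 1050/(7.66−1) ≈ 158.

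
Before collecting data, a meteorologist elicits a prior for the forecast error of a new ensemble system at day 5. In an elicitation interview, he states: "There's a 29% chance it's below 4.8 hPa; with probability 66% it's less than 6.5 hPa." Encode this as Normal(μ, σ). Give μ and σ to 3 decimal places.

For Normal(μ,σ), the p-quantile is μ + z_p·σ. Here z_{0.29} = -0.5534, z_{0.66} = 0.4125.
So 4.8 = μ − 0.5534σ and 6.5 = μ + 0.4125σ.
Subtracting: σ = (6.5 − 4.8)/(0.4125 − (-0.5534)) = 1.760.
Then μ = 4.8 − (-0.5534)·1.760 = 5.774.

μ = 5.774, σ = 1.760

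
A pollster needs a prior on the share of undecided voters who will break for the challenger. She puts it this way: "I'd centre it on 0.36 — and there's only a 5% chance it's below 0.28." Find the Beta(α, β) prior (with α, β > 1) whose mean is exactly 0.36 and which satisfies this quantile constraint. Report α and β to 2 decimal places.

With mean 0.36 fixed, write α = 0.36s, β = 0.64s where s = α+β.
Need P(θ < 0.28) = 0.05 under Beta(0.36s, 0.64s). Normal approximation: (q−m)/√(m(1−m)/s) ≈ z_{0.05} = -1.64, so s ≈ 0.36·0.64·(-1.64)²/(0.28−0.36)² = 97.4.
At s = 97.4: P(θ<0.28) ≈ 0.045. Adjusting to match 0.05 gives s ≈ 92.37.
So α = 0.36·92.37 ≈ 33.25, β = 0.64·92.37 ≈ 59.12.

α ≈ 33.25, β ≈ 59.12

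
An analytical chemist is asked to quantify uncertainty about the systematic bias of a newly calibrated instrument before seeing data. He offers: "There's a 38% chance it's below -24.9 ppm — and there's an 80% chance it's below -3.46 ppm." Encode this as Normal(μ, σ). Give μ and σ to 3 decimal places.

The p-quantile of Normal(μ,σ) is μ + z_p·σ, with z_{0.38} = -0.3055 and z_{0.8} = 0.8416.
Eliminate σ: μ = (z₂·x₁ − z₁·x₂)/(z₂ − z₁) = (0.8416·-24.9 − (-0.3055)·-3.46)/1.147 = -19.190.
Then σ = (x₂ − x₁)/(z₂ − z₁) = (-3.46 − -24.9)/1.147 = 18.691.

μ = -19.190, σ = 18.691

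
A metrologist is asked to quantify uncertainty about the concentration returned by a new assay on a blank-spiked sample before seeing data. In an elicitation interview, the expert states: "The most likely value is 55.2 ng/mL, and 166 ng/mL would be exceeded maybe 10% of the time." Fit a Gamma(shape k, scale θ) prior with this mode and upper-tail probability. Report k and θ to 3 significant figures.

k ≈ 2.57, θ ≈ 35.2

Gamma(k,θ) with k>1 has mode (k−1)θ, so θ = 55.2/(k−1).
Need P(X < 166) = 0.9 with θ tied to k this way. Start at k = 2, θ = 55.2: P(X<166) ≈ 0.802.
Too low — raise k to concentrate. Iterating converges to k ≈ 2.57.
Then θ = 55.2/(2.57−1) ≈ 35.2.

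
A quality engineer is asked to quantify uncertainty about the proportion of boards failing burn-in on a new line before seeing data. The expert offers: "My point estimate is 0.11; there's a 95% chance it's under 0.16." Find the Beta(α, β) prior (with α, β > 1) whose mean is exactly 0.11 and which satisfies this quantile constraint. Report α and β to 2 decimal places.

With mean 0.11 fixed, write α = 0.11s, β = 0.89s where s = α+β.
Need P(θ < 0.16) = 0.95 under Beta(0.11s, 0.89s). Normal approximation: (q−m)/√(m(1−m)/s) ≈ z_{0.95} = 1.64, so s ≈ 0.11·0.89·(1.64)²/(0.16−0.11)² = 105.9.
At s = 105.9: P(θ<0.16) ≈ 0.939. Adjusting to match 0.95 gives s ≈ 121.04.
So α = 0.11·121.04 ≈ 13.31, β = 0.89·121.04 ≈ 107.72.

α ≈ 13.31, β ≈ 107.72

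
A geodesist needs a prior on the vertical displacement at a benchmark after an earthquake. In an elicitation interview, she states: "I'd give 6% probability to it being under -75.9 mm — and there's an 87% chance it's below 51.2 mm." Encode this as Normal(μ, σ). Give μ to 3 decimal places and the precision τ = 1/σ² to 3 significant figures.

μ = -2.196, τ = 0.000445

For Normal(μ,σ), the p-quantile is μ + z_p·σ. Here z_{0.06} = -1.555, z_{0.87} = 1.126.
So -75.9 = μ − 1.555σ and 51.2 = μ + 1.126σ.
Subtracting: σ = (51.2 − -75.9)/(1.126 − (-1.555)) = 47.405.
Then μ = -75.9 − (-1.555)·47.405 = -2.196.
Precision τ = 1/σ² = 1/47.4² = 0.000445.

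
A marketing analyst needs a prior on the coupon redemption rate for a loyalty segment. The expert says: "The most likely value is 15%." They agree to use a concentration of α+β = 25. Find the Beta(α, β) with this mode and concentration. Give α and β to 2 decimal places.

α = 4.45, β = 20.55

For α,β > 1 the Beta mode is (α−1)/(α+β−2). With α+β = 25, the mode is (α−1)/23.
Set (α−1)/23 = 0.15 → α = 1 + 0.15·23 = 4.45.
β = 25 − α = 20.55.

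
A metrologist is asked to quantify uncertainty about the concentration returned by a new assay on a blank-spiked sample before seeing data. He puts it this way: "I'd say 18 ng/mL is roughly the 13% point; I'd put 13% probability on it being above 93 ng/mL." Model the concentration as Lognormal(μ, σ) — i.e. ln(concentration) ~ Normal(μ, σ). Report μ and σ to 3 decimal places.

μ ≈ 3.711, σ ≈ 0.729

If T ~ Lognormal(μ,σ) then ln T ~ Normal(μ,σ), so the p-quantile of ln T is μ + z_p·σ.
ln(18) = 2.89 and ln(93) = 4.533; z_{0.13} = -1.126, z_{0.87} = 1.126.
σ = (4.533 − 2.89)/(1.126 − (-1.126)) = 0.729.
μ = 2.89 − (-1.126)·0.729 = 3.711.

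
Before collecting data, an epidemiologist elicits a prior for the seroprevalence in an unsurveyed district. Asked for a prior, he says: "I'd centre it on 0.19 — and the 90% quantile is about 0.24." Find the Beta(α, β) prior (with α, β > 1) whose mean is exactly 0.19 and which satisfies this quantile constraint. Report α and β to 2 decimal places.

With mean 0.19 fixed, write α = 0.19s, β = 0.81s where s = α+β.
Need P(θ < 0.24) = 0.9 under Beta(0.19s, 0.81s). Normal approximation: (q−m)/√(m(1−m)/s) ≈ z_{0.9} = 1.28, so s ≈ 0.19·0.81·(1.28)²/(0.24−0.19)² = 101.1.
At s = 101.1: P(θ<0.24) ≈ 0.896. Adjusting to match 0.9 gives s ≈ 105.39.
So α = 0.19·105.39 ≈ 20.02, β = 0.81·105.39 ≈ 85.37.

α ≈ 20.02, β ≈ 85.37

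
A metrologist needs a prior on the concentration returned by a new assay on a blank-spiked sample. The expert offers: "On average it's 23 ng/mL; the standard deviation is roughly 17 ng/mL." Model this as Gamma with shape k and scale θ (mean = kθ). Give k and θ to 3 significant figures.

For Gamma(k, scale θ): mean = kθ, variance = kθ², so CV = 1/√k.
CV = SD/mean = 17/23 = 0.7391, hence k = 1/CV² = 1.83.
Then θ = mean/k = 23/1.83 = 12.6.

k ≈ 1.83, θ ≈ 12.6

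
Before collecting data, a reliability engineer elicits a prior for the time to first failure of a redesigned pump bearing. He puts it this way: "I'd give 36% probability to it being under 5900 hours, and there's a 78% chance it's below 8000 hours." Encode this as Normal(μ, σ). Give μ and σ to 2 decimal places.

The p-quantile of Normal(μ,σ) is μ + z_p·σ, with z_{0.36} = -0.3585 and z_{0.78} = 0.7722.
Eliminate σ: μ = (z₂·x₁ − z₁·x₂)/(z₂ − z₁) = (0.7722·5900 − (-0.3585)·8000)/1.131 = 6565.78.
Then σ = (x₂ − x₁)/(z₂ − z₁) = (8000 − 5900)/1.131 = 1857.34.

μ = 6565.78, σ = 1857.34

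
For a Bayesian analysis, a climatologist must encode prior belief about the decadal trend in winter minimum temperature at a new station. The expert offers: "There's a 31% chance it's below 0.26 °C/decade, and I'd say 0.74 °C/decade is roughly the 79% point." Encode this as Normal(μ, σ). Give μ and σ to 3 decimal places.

μ = 0.443, σ = 0.369

The p-quantile of Normal(μ,σ) is μ + z_p·σ, with z_{0.31} = -0.4959 and z_{0.79} = 0.8064.
Eliminate σ: μ = (z₂·x₁ − z₁·x₂)/(z₂ − z₁) = (0.8064·0.26 − (-0.4959)·0.74)/1.302 = 0.443.
Then σ = (x₂ − x₁)/(z₂ − z₁) = (0.74 − 0.26)/1.302 = 0.369.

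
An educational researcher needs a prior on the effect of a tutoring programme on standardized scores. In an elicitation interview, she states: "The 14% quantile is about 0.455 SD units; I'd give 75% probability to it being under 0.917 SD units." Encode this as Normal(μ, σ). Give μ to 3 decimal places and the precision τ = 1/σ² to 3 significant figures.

For Normal(μ,σ), the p-quantile is μ + z_p·σ. Here z_{0.14} = -1.08, z_{0.75} = 0.6745.
So 0.455 = μ − 1.08σ and 0.917 = μ + 0.6745σ.
Subtracting: σ = (0.917 − 0.455)/(0.6745 − (-1.08)) = 0.263.
Then μ = 0.455 − (-1.08)·0.263 = 0.739.
Precision τ = 1/σ² = 1/0.2633² = 14.4.

μ = 0.739, τ = 14.4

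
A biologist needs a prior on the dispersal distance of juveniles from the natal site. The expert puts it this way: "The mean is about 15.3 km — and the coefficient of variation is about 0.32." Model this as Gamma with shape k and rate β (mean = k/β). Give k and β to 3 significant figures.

k ≈ 9.77, β ≈ 0.638

For Gamma(k, rate β): mean = k/β, variance = k/β², so CV = 1/√k.
CV = 0.32, hence k = 1/CV² = 9.77.
Then β = k/mean = 9.77/15.3 = 0.638.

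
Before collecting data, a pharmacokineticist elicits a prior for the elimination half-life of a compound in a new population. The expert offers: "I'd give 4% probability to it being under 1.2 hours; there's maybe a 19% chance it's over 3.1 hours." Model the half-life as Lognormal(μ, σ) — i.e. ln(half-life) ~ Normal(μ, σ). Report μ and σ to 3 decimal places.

μ ≈ 0.814, σ ≈ 0.361

If T ~ Lognormal(μ,σ) then ln T ~ Normal(μ,σ), so the p-quantile of ln T is μ + z_p·σ.
ln(1.2) = 0.1823 and ln(3.1) = 1.131; z_{0.04} = -1.751, z_{0.81} = 0.8779.
σ = (1.131 − 0.1823)/(0.8779 − (-1.751)) = 0.361.
μ = 0.1823 − (-1.751)·0.361 = 0.814.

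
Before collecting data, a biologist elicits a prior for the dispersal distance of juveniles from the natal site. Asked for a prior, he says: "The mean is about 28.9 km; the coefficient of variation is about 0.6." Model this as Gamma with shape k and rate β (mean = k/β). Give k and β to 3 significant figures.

k ≈ 2.78, β ≈ 0.0961

For Gamma(k, rate β): mean = k/β, variance = k/β², so CV = 1/√k.
CV = 0.6, hence k = 1/CV² = 2.78.
Then β = k/mean = 2.78/28.9 = 0.0961.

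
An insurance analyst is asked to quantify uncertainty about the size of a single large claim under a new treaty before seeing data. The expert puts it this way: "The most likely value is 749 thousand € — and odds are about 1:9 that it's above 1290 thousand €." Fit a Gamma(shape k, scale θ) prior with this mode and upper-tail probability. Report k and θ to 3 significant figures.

k ≈ 7.41, θ ≈ 117

Gamma(k,θ) with k>1 has mode (k−1)θ, so θ = 749/(k−1).
Need P(X < 1290) = 0.9 with θ tied to k this way. Start at k = 2, θ = 749: P(X<1290) ≈ 0.514.
Too low — raise k to concentrate. Iterating converges to k ≈ 7.41.
Then θ = 749/(7.41−1) ≈ 117.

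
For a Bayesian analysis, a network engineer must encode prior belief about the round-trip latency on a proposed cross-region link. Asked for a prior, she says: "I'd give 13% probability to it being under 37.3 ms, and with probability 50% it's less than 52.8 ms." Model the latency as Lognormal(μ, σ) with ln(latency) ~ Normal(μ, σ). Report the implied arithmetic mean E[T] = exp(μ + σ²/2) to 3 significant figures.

E[T] ≈ 55.4 ms

If T ~ Lognormal(μ,σ) then ln T ~ Normal(μ,σ), so the p-quantile of ln T is μ + z_p·σ.
ln(37.3) = 3.619 and ln(52.8) = 3.967; z_{0.13} = -1.126, z_{0.5} = 0.
σ = (3.967 − 3.619)/(0 − (-1.126)) = 0.309.
μ = 3.619 − (-1.126)·0.309 = 3.967.
E[T] = exp(μ + σ²/2) = exp(3.967 + 0.0476) = 55.4 ms.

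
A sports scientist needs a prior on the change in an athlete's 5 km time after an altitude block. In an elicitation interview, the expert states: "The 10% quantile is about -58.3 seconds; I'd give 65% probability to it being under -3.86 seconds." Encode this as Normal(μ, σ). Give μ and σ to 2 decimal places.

For Normal(μ,σ), the p-quantile is μ + z_p·σ. Here z_{0.1} = -1.282, z_{0.65} = 0.3853.
So -58.3 = μ − 1.282σ and -3.86 = μ + 0.3853σ.
Subtracting: σ = (-3.86 − -58.3)/(0.3853 − (-1.282)) = 32.66.
Then μ = -58.3 − (-1.282)·32.66 = -16.44.

μ = -16.44, σ = 32.66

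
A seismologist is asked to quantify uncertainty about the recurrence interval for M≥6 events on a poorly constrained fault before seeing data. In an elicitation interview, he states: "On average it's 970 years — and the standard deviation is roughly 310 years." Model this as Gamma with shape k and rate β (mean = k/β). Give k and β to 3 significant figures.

For Gamma(k, rate β): mean = k/β, variance = k/β², so CV = 1/√k.
CV = SD/mean = 310/970 = 0.3196, hence k = 1/CV² = 9.79.
Then β = k/mean = 9.79/970 = 0.0101.

k ≈ 9.79, β ≈ 0.0101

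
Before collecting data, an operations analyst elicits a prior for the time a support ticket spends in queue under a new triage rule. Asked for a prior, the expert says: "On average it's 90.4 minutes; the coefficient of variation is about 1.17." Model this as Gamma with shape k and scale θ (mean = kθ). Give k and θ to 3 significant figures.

For Gamma(k, scale θ): mean = kθ, variance = kθ², so CV = 1/√k.
CV = 1.17, hence k = 1/CV² = 0.731.
Then θ = mean/k = 90.4/0.731 = 124.

k ≈ 0.731, θ ≈ 124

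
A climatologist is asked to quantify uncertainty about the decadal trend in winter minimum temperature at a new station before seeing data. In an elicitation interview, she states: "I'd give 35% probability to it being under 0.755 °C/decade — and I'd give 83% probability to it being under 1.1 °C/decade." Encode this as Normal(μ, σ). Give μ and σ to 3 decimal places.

μ = 0.854, σ = 0.258

For Normal(μ,σ), the p-quantile is μ + z_p·σ. Here z_{0.35} = -0.3853, z_{0.83} = 0.9542.
So 0.755 = μ − 0.3853σ and 1.1 = μ + 0.9542σ.
Subtracting: σ = (1.1 − 0.755)/(0.9542 − (-0.3853)) = 0.258.
Then μ = 0.755 − (-0.3853)·0.258 = 0.854.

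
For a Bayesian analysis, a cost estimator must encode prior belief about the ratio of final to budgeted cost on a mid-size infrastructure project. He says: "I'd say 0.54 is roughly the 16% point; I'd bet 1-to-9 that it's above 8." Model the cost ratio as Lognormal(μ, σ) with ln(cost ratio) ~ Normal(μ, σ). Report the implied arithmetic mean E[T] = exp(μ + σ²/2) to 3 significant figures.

E[T] ≈ 3.54

If T ~ Lognormal(μ,σ) then ln T ~ Normal(μ,σ), so the p-quantile of ln T is μ + z_p·σ.
ln(0.54) = -0.6162 and ln(8) = 2.079; z_{0.16} = -0.9945, z_{0.9} = 1.282.
σ = (2.079 − -0.6162)/(1.282 − (-0.9945)) = 1.184.
μ = -0.6162 − (-0.9945)·1.184 = 0.562.
E[T] = exp(μ + σ²/2) = exp(0.562 + 0.7014) = 3.54.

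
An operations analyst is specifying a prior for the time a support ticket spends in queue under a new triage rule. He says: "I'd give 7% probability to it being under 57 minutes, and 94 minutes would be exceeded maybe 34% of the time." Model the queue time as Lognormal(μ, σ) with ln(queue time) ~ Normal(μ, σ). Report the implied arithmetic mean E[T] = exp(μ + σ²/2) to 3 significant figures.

E[T] ≈ 87.3 minutes

If T ~ Lognormal(μ,σ) then ln T ~ Normal(μ,σ), so the p-quantile of ln T is μ + z_p·σ.
ln(57) = 4.043 and ln(94) = 4.543; z_{0.07} = -1.476, z_{0.66} = 0.4125.
σ = (4.543 − 4.043)/(0.4125 − (-1.476)) = 0.265.
μ = 4.043 − (-1.476)·0.265 = 4.434.
E[T] = exp(μ + σ²/2) = exp(4.434 + 0.0351) = 87.3 minutes.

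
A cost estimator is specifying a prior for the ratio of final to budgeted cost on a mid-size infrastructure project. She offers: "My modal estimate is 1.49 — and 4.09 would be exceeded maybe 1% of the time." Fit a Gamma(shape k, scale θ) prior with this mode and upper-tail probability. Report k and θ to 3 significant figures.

k ≈ 5.51, θ ≈ 0.331

Gamma(k,θ) with k>1 has mode (k−1)θ, so θ = 1.49/(k−1).
Need P(X < 4.09) = 0.99 with θ tied to k this way. Start at k = 2, θ = 1.49: P(X<4.09) ≈ 0.759.
Too low — raise k to concentrate. Iterating converges to k ≈ 5.51.
Then θ = 1.49/(5.51−1) ≈ 0.331.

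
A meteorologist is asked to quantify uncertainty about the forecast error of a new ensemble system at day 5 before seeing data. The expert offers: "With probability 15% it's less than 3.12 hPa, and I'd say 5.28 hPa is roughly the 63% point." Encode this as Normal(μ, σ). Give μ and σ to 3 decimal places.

The p-quantile of Normal(μ,σ) is μ + z_p·σ, with z_{0.15} = -1.036 and z_{0.63} = 0.3319.
Eliminate σ: μ = (z₂·x₁ − z₁·x₂)/(z₂ − z₁) = (0.3319·3.12 − (-1.036)·5.28)/1.368 = 4.756.
Then σ = (x₂ − x₁)/(z₂ − z₁) = (5.28 − 3.12)/1.368 = 1.579.

μ = 4.756, σ = 1.579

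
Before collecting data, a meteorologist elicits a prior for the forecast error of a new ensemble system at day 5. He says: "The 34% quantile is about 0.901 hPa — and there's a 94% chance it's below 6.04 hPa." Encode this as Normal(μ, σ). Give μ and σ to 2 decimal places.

For Normal(μ,σ), the p-quantile is μ + z_p·σ. Here z_{0.34} = -0.4125, z_{0.94} = 1.555.
So 0.901 = μ − 0.4125σ and 6.04 = μ + 1.555σ.
Subtracting: σ = (6.04 − 0.901)/(1.555 − (-0.4125)) = 2.61.
Then μ = 0.901 − (-0.4125)·2.61 = 1.98.

μ = 1.98, σ = 2.61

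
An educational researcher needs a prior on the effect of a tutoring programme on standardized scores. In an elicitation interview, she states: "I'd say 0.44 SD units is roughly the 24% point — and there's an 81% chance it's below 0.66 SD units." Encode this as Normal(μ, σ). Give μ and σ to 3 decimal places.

The p-quantile of Normal(μ,σ) is μ + z_p·σ, with z_{0.24} = -0.7063 and z_{0.81} = 0.8779.
Eliminate σ: μ = (z₂·x₁ − z₁·x₂)/(z₂ − z₁) = (0.8779·0.44 − (-0.7063)·0.66)/1.584 = 0.538.
Then σ = (x₂ − x₁)/(z₂ − z₁) = (0.66 − 0.44)/1.584 = 0.139.

μ = 0.538, σ = 0.139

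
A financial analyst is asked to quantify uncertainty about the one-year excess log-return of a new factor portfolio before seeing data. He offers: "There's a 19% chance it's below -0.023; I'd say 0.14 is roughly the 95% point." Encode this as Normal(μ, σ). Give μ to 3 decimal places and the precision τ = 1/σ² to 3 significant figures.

The p-quantile of Normal(μ,σ) is μ + z_p·σ, with z_{0.19} = -0.8779 and z_{0.95} = 1.645.
Eliminate σ: μ = (z₂·x₁ − z₁·x₂)/(z₂ − z₁) = (1.645·-0.023 − (-0.8779)·0.14)/2.523 = 0.034.
Then σ = (x₂ − x₁)/(z₂ − z₁) = (0.14 − -0.023)/2.523 = 0.065.
Precision τ = 1/σ² = 1/0.06461² = 240.

μ = 0.034, τ = 240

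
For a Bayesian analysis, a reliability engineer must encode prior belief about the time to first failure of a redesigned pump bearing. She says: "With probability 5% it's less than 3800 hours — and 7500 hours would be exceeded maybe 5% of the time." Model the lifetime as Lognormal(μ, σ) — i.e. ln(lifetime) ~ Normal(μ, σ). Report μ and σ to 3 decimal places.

μ ≈ 8.583, σ ≈ 0.207

If T ~ Lognormal(μ,σ) then ln T ~ Normal(μ,σ), so the p-quantile of ln T is μ + z_p·σ.
ln(3800) = 8.243 and ln(7500) = 8.923; z_{0.05} = -1.645, z_{0.95} = 1.645.
σ = (8.923 − 8.243)/(1.645 − (-1.645)) = 0.207.
μ = 8.243 − (-1.645)·0.207 = 8.583.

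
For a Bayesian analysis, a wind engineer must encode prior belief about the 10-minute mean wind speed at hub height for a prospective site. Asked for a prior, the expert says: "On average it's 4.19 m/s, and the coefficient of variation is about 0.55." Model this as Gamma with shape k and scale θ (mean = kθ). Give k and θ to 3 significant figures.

k ≈ 3.31, θ ≈ 1.27

For Gamma(k, scale θ): mean = kθ, variance = kθ², so CV = 1/√k.
CV = 0.55, hence k = 1/CV² = 3.31.
Then θ = mean/k = 4.19/3.31 = 1.27.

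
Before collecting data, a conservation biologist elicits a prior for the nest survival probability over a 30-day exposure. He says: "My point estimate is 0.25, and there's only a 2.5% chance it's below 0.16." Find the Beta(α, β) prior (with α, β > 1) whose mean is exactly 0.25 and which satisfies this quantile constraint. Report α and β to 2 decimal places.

α ≈ 19.03, β ≈ 57.10

With mean 0.25 fixed, write α = 0.25s, β = 0.75s where s = α+β.
Need P(θ < 0.16) = 0.025 under Beta(0.25s, 0.75s). Normal approximation: (q−m)/√(m(1−m)/s) ≈ z_{0.025} = -1.96, so s ≈ 0.25·0.75·(-1.96)²/(0.16−0.25)² = 88.9.
At s = 88.9: P(θ<0.16) ≈ 0.017. Adjusting to match 0.025 gives s ≈ 76.13.
So α = 0.25·76.13 ≈ 19.03, β = 0.75·76.13 ≈ 57.10.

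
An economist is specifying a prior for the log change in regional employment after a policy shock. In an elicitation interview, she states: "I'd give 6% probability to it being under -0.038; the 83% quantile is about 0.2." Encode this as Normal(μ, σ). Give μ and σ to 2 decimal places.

μ = 0.11, σ = 0.09

The p-quantile of Normal(μ,σ) is μ + z_p·σ, with z_{0.06} = -1.555 and z_{0.83} = 0.9542.
Eliminate σ: μ = (z₂·x₁ − z₁·x₂)/(z₂ − z₁) = (0.9542·-0.038 − (-1.555)·0.2)/2.509 = 0.11.
Then σ = (x₂ − x₁)/(z₂ − z₁) = (0.2 − -0.038)/2.509 = 0.09.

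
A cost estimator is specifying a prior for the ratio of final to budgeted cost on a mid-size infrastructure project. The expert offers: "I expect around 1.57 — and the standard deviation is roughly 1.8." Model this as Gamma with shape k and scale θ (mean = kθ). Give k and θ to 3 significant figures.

k ≈ 0.761, θ ≈ 2.06

For Gamma(k, scale θ): mean = kθ, variance = kθ², so CV = 1/√k.
CV = SD/mean = 1.8/1.57 = 1.146, hence k = 1/CV² = 0.761.
Then θ = mean/k = 1.57/0.761 = 2.06.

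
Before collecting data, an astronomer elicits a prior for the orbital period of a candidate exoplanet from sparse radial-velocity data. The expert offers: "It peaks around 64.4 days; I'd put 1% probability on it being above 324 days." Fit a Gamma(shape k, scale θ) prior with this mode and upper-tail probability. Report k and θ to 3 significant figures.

k ≈ 2.5, θ ≈ 43

Gamma(k,θ) with k>1 has mode (k−1)θ, so θ = 64.4/(k−1).
Need P(X < 324) = 0.99 with θ tied to k this way. Start at k = 2, θ = 64.4: P(X<324) ≈ 0.961.
Too low — raise k to concentrate. Iterating converges to k ≈ 2.5.
Then θ = 64.4/(2.5−1) ≈ 43.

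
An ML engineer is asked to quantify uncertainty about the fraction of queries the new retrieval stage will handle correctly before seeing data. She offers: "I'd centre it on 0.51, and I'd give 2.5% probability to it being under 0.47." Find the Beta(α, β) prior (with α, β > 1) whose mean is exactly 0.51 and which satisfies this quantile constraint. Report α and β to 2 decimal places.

With mean 0.51 fixed, write α = 0.51s, β = 0.49s where s = α+β.
Need P(θ < 0.47) = 0.025 under Beta(0.51s, 0.49s). Normal approximation: (q−m)/√(m(1−m)/s) ≈ z_{0.025} = -1.96, so s ≈ 0.51·0.49·(-1.96)²/(0.47−0.51)² = 600.0.
At s = 600.0: P(θ<0.47) ≈ 0.025. Adjusting to match 0.025 gives s ≈ 599.51.
So α = 0.51·599.51 ≈ 305.75, β = 0.49·599.51 ≈ 293.76.

α ≈ 305.75, β ≈ 293.76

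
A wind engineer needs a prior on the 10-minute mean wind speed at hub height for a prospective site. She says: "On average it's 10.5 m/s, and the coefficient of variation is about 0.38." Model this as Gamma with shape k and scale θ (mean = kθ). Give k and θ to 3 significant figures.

k ≈ 6.93, θ ≈ 1.52

For Gamma(k, scale θ): mean = kθ, variance = kθ², so CV = 1/√k.
CV = 0.38, hence k = 1/CV² = 6.93.
Then θ = mean/k = 10.5/6.93 = 1.52.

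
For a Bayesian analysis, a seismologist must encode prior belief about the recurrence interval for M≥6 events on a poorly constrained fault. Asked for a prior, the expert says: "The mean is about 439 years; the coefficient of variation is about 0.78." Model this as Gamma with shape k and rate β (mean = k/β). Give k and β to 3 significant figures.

For Gamma(k, rate β): mean = k/β, variance = k/β², so CV = 1/√k.
CV = 0.78, hence k = 1/CV² = 1.64.
Then β = k/mean = 1.64/439 = 0.00374.

k ≈ 1.64, β ≈ 0.00374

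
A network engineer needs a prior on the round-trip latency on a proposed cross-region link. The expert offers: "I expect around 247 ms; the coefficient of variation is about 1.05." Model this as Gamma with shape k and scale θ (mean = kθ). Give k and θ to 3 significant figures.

k ≈ 0.907, θ ≈ 272

For Gamma(k, scale θ): mean = kθ, variance = kθ², so CV = 1/√k.
CV = 1.05, hence k = 1/CV² = 0.907.
Then θ = mean/k = 247/0.907 = 272.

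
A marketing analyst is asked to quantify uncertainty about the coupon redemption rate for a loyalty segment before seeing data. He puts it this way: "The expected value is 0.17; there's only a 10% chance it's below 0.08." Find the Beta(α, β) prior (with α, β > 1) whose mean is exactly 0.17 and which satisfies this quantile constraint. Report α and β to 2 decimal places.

With mean 0.17 fixed, write α = 0.17s, β = 0.83s where s = α+β.
Need P(θ < 0.08) = 0.1 under Beta(0.17s, 0.83s). Normal approximation: (q−m)/√(m(1−m)/s) ≈ z_{0.1} = -1.28, so s ≈ 0.17·0.83·(-1.28)²/(0.08−0.17)² = 28.6.
At s = 28.6: P(θ<0.08) ≈ 0.076. Adjusting to match 0.1 gives s ≈ 23.67.
So α = 0.17·23.67 ≈ 4.02, β = 0.83·23.67 ≈ 19.65.

α ≈ 4.02, β ≈ 19.65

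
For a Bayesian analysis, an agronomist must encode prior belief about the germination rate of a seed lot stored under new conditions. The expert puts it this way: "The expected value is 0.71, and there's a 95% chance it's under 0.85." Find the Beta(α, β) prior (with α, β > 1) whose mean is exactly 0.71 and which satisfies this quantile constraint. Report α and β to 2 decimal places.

α ≈ 16.72, β ≈ 6.83

With mean 0.71 fixed, write α = 0.71s, β = 0.29s where s = α+β.
Need P(θ < 0.85) = 0.95 under Beta(0.71s, 0.29s). Normal approximation: (q−m)/√(m(1−m)/s) ≈ z_{0.95} = 1.64, so s ≈ 0.71·0.29·(1.64)²/(0.85−0.71)² = 28.4.
At s = 28.4: P(θ<0.85) ≈ 0.966. Adjusting to match 0.95 gives s ≈ 23.55.
So α = 0.71·23.55 ≈ 16.72, β = 0.29·23.55 ≈ 6.83.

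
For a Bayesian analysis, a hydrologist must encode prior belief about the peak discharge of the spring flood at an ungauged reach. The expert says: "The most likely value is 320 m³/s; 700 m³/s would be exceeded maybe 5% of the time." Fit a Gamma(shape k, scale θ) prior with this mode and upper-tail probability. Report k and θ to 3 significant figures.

k ≈ 5.49, θ ≈ 71.2

Gamma(k,θ) with k>1 has mode (k−1)θ, so θ = 320/(k−1).
Need P(X < 700) = 0.95 with θ tied to k this way. Start at k = 2, θ = 320: P(X<700) ≈ 0.642.
Too low — raise k to concentrate. Iterating converges to k ≈ 5.49.
Then θ = 320/(5.49−1) ≈ 71.2.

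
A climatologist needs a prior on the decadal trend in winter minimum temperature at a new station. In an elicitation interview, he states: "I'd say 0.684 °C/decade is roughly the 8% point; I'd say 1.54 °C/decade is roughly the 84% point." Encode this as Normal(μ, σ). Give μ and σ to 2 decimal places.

The p-quantile of Normal(μ,σ) is μ + z_p·σ, with z_{0.08} = -1.405 and z_{0.84} = 0.9945.
Eliminate σ: μ = (z₂·x₁ − z₁·x₂)/(z₂ − z₁) = (0.9945·0.684 − (-1.405)·1.54)/2.4 = 1.19.
Then σ = (x₂ − x₁)/(z₂ − z₁) = (1.54 − 0.684)/2.4 = 0.36.

μ = 1.19, σ = 0.36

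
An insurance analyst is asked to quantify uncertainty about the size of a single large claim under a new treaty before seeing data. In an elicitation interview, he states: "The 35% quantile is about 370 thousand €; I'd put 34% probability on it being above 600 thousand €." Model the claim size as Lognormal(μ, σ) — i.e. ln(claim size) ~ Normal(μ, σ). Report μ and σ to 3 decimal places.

μ ≈ 6.147, σ ≈ 0.606

If T ~ Lognormal(μ,σ) then ln T ~ Normal(μ,σ), so the p-quantile of ln T is μ + z_p·σ.
ln(370) = 5.914 and ln(600) = 6.397; z_{0.35} = -0.3853, z_{0.66} = 0.4125.
σ = (6.397 − 5.914)/(0.4125 − (-0.3853)) = 0.606.
μ = 5.914 − (-0.3853)·0.606 = 6.147.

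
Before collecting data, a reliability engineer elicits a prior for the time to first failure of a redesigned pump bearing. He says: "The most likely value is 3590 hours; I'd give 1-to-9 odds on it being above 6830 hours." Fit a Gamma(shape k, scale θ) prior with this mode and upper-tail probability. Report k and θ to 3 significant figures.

k ≈ 5.62, θ ≈ 777

Gamma(k,θ) with k>1 has mode (k−1)θ, so θ = 3590/(k−1).
Need P(X < 6830) = 0.9 with θ tied to k this way. Start at k = 2, θ = 3590: P(X<6830) ≈ 0.567.
Too low — raise k to concentrate. Iterating converges to k ≈ 5.62.
Then θ = 3590/(5.62−1) ≈ 777.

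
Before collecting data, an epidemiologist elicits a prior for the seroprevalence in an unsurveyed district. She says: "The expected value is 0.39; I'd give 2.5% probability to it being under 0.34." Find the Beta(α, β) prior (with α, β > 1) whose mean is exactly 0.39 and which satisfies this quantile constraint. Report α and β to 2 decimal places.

With mean 0.39 fixed, write α = 0.39s, β = 0.61s where s = α+β.
Need P(θ < 0.34) = 0.025 under Beta(0.39s, 0.61s). Normal approximation: (q−m)/√(m(1−m)/s) ≈ z_{0.025} = -1.96, so s ≈ 0.39·0.61·(-1.96)²/(0.34−0.39)² = 365.6.
At s = 365.6: P(θ<0.34) ≈ 0.023. Adjusting to match 0.025 gives s ≈ 355.67.
So α = 0.39·355.67 ≈ 138.71, β = 0.61·355.67 ≈ 216.96.

α ≈ 138.71, β ≈ 216.96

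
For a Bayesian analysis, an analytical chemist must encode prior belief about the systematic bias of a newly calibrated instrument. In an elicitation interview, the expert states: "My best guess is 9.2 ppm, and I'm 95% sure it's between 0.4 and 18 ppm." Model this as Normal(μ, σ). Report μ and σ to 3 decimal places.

A symmetric 95% interval runs μ ± z·σ with z = 1.96.
Half-width = 8.8, so σ = 8.8/1.96 = 4.490.
μ is the stated best guess, 9.200.

μ = 9.200, σ = 4.490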